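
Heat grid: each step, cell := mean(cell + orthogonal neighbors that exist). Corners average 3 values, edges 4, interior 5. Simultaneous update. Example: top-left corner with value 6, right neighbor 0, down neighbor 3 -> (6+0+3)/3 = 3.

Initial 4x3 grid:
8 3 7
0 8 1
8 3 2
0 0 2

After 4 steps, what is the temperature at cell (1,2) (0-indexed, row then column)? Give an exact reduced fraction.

Step 1: cell (1,2) = 9/2
Step 2: cell (1,2) = 79/24
Step 3: cell (1,2) = 7213/1800
Step 4: cell (1,2) = 392057/108000
Full grid after step 4:
  149171/32400 1858873/432000 280117/64800
  858739/216000 368161/90000 392057/108000
  746959/216000 361873/120000 331417/108000
  353069/129600 256039/96000 306919/129600

Answer: 392057/108000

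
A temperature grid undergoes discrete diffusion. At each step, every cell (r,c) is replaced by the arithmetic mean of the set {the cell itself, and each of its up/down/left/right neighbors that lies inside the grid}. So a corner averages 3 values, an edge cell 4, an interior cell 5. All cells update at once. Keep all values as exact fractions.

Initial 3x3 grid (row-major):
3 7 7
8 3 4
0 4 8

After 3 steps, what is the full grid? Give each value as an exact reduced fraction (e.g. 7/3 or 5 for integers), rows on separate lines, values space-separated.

After step 1:
  6 5 6
  7/2 26/5 11/2
  4 15/4 16/3
After step 2:
  29/6 111/20 11/2
  187/40 459/100 661/120
  15/4 1097/240 175/36
After step 3:
  1807/360 3071/600 1987/360
  10709/2400 29873/6000 36827/7200
  3119/720 63979/14400 10757/2160

Answer: 1807/360 3071/600 1987/360
10709/2400 29873/6000 36827/7200
3119/720 63979/14400 10757/2160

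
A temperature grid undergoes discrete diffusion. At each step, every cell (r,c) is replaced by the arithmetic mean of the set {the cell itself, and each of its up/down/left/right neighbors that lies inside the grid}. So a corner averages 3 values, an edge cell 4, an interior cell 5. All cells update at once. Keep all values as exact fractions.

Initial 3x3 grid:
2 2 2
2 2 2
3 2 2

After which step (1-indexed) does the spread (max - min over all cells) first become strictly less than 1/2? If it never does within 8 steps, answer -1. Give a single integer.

Step 1: max=7/3, min=2, spread=1/3
  -> spread < 1/2 first at step 1
Step 2: max=41/18, min=2, spread=5/18
Step 3: max=473/216, min=2, spread=41/216
Step 4: max=28051/12960, min=731/360, spread=347/2592
Step 5: max=1662137/777600, min=7357/3600, spread=2921/31104
Step 6: max=99140539/46656000, min=889483/432000, spread=24611/373248
Step 7: max=5917442033/2799360000, min=20096741/9720000, spread=207329/4478976
Step 8: max=353953152451/167961600000, min=1075601599/518400000, spread=1746635/53747712

Answer: 1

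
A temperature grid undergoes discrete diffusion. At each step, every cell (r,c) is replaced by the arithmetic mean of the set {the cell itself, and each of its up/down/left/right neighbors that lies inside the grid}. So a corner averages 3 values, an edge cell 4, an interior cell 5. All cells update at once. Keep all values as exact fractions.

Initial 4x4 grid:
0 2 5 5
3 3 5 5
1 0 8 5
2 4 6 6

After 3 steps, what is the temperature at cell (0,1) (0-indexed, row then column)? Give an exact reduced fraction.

Step 1: cell (0,1) = 5/2
Step 2: cell (0,1) = 661/240
Step 3: cell (0,1) = 865/288
Full grid after step 3:
  1189/540 865/288 9667/2400 381/80
  655/288 2261/750 8799/2000 371/75
  16871/7200 20327/6000 6799/1500 4859/900
  5837/2160 6209/1800 8743/1800 1451/270

Answer: 865/288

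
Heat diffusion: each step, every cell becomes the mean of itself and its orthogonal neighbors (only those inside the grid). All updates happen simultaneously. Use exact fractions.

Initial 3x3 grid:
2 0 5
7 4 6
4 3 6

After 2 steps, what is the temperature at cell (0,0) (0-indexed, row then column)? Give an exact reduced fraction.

Step 1: cell (0,0) = 3
Step 2: cell (0,0) = 10/3
Full grid after step 2:
  10/3 161/48 35/9
  191/48 41/10 215/48
  79/18 215/48 29/6

Answer: 10/3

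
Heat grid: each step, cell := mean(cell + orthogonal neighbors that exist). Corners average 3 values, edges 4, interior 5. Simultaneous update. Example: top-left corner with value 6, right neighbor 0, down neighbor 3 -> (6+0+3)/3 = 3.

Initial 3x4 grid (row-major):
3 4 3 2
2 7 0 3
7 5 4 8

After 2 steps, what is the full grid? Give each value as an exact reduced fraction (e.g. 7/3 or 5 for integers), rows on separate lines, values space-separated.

Answer: 4 131/40 377/120 49/18
961/240 87/20 67/20 859/240
91/18 137/30 23/5 25/6

Derivation:
After step 1:
  3 17/4 9/4 8/3
  19/4 18/5 17/5 13/4
  14/3 23/4 17/4 5
After step 2:
  4 131/40 377/120 49/18
  961/240 87/20 67/20 859/240
  91/18 137/30 23/5 25/6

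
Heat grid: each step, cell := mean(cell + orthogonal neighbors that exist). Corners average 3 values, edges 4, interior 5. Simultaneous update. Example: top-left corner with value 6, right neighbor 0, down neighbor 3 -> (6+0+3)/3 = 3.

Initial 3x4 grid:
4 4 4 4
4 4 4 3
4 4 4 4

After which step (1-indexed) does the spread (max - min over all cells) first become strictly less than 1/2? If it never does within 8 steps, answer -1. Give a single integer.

Answer: 1

Derivation:
Step 1: max=4, min=11/3, spread=1/3
  -> spread < 1/2 first at step 1
Step 2: max=4, min=893/240, spread=67/240
Step 3: max=4, min=8203/2160, spread=437/2160
Step 4: max=3991/1000, min=3298469/864000, spread=29951/172800
Step 5: max=13421/3375, min=29888179/7776000, spread=206761/1555200
Step 6: max=21434329/5400000, min=11985404429/3110400000, spread=14430763/124416000
Step 7: max=1710347273/432000000, min=721388258311/186624000000, spread=139854109/1492992000
Step 8: max=153668771023/38880000000, min=43367288109749/11197440000000, spread=7114543559/89579520000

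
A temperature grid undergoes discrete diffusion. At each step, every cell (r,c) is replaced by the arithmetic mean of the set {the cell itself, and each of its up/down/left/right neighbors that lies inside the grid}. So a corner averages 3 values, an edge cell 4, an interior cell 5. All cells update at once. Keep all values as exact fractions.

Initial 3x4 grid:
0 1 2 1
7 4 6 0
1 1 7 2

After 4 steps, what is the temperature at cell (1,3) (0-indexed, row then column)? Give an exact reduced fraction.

Answer: 261547/96000

Derivation:
Step 1: cell (1,3) = 9/4
Step 2: cell (1,3) = 201/80
Step 3: cell (1,3) = 4313/1600
Step 4: cell (1,3) = 261547/96000
Full grid after step 4:
  180091/64800 597307/216000 185969/72000 107399/43200
  652387/216000 67337/22500 351539/120000 261547/96000
  68347/21600 78173/24000 227219/72000 130699/43200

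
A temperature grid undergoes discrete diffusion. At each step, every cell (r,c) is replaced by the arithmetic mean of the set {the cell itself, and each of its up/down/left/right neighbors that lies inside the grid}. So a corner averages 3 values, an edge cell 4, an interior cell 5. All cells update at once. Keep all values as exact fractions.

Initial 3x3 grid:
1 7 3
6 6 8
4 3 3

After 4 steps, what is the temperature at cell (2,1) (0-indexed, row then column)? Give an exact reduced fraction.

Answer: 68489/14400

Derivation:
Step 1: cell (2,1) = 4
Step 2: cell (2,1) = 19/4
Step 3: cell (2,1) = 91/20
Step 4: cell (2,1) = 68489/14400
Full grid after step 4:
  61277/12960 859043/172800 14431/2880
  90727/19200 171683/36000 216767/43200
  118019/25920 68489/14400 3887/810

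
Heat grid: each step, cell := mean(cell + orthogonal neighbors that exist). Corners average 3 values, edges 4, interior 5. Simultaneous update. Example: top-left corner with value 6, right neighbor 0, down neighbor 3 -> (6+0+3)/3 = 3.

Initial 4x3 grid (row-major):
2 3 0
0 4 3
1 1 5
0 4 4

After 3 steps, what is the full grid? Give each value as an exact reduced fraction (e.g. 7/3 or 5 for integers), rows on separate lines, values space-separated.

After step 1:
  5/3 9/4 2
  7/4 11/5 3
  1/2 3 13/4
  5/3 9/4 13/3
After step 2:
  17/9 487/240 29/12
  367/240 61/25 209/80
  83/48 56/25 163/48
  53/36 45/16 59/18
After step 3:
  1961/1080 31589/14400 847/360
  13657/7200 13021/6000 2173/800
  12547/7200 5047/2000 20747/7200
  433/216 3921/1600 683/216

Answer: 1961/1080 31589/14400 847/360
13657/7200 13021/6000 2173/800
12547/7200 5047/2000 20747/7200
433/216 3921/1600 683/216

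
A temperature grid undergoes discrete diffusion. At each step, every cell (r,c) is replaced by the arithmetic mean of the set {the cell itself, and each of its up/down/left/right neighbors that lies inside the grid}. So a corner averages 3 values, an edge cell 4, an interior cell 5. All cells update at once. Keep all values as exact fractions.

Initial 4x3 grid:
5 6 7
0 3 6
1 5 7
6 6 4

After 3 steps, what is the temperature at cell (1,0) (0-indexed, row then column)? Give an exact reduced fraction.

Step 1: cell (1,0) = 9/4
Step 2: cell (1,0) = 155/48
Step 3: cell (1,0) = 26599/7200
Full grid after step 3:
  847/216 7457/1600 1151/216
  26599/7200 8879/2000 37499/7200
  27629/7200 8999/2000 37129/7200
  4537/1080 22811/4800 5657/1080

Answer: 26599/7200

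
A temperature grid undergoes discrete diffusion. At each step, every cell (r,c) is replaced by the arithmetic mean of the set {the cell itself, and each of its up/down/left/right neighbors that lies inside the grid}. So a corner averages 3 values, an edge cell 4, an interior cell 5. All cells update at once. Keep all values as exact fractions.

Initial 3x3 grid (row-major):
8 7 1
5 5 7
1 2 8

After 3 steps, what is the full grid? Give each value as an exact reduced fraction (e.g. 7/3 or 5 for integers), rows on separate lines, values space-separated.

Answer: 2863/540 76109/14400 213/40
68659/14400 9961/2000 73109/14400
9367/2160 8123/1800 10537/2160

Derivation:
After step 1:
  20/3 21/4 5
  19/4 26/5 21/4
  8/3 4 17/3
After step 2:
  50/9 1327/240 31/6
  1157/240 489/100 1267/240
  137/36 263/60 179/36
After step 3:
  2863/540 76109/14400 213/40
  68659/14400 9961/2000 73109/14400
  9367/2160 8123/1800 10537/2160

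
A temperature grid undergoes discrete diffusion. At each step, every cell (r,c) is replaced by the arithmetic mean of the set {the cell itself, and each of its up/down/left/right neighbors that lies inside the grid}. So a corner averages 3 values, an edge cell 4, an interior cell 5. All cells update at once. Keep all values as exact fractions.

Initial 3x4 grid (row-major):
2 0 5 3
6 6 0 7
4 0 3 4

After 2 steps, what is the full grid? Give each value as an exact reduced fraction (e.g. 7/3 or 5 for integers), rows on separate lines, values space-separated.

After step 1:
  8/3 13/4 2 5
  9/2 12/5 21/5 7/2
  10/3 13/4 7/4 14/3
After step 2:
  125/36 619/240 289/80 7/2
  129/40 88/25 277/100 521/120
  133/36 161/60 52/15 119/36

Answer: 125/36 619/240 289/80 7/2
129/40 88/25 277/100 521/120
133/36 161/60 52/15 119/36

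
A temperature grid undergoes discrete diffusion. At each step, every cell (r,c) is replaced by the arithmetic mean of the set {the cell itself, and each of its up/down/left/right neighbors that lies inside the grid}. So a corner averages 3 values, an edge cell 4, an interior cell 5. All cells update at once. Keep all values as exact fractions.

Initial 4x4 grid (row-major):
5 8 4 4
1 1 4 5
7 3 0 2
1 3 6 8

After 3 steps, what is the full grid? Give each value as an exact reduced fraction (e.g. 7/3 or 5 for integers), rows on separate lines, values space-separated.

Answer: 1103/270 2911/720 14851/3600 548/135
2611/720 2717/750 2719/750 14011/3600
11951/3600 4963/1500 43/12 13843/3600
1807/540 12461/3600 13693/3600 445/108

Derivation:
After step 1:
  14/3 9/2 5 13/3
  7/2 17/5 14/5 15/4
  3 14/5 3 15/4
  11/3 13/4 17/4 16/3
After step 2:
  38/9 527/120 499/120 157/36
  437/120 17/5 359/100 439/120
  389/120 309/100 83/25 95/24
  119/36 419/120 95/24 40/9
After step 3:
  1103/270 2911/720 14851/3600 548/135
  2611/720 2717/750 2719/750 14011/3600
  11951/3600 4963/1500 43/12 13843/3600
  1807/540 12461/3600 13693/3600 445/108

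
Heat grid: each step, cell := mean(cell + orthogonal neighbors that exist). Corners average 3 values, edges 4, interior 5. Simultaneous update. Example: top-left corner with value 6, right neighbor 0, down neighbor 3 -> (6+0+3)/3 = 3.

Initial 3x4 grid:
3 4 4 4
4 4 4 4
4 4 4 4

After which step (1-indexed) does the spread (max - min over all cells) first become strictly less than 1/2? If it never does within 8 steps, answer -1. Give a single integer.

Answer: 1

Derivation:
Step 1: max=4, min=11/3, spread=1/3
  -> spread < 1/2 first at step 1
Step 2: max=4, min=67/18, spread=5/18
Step 3: max=4, min=823/216, spread=41/216
Step 4: max=4, min=99463/25920, spread=4217/25920
Step 5: max=28721/7200, min=6011651/1555200, spread=38417/311040
Step 6: max=573403/144000, min=362047789/93312000, spread=1903471/18662400
Step 7: max=17164241/4320000, min=21793890911/5598720000, spread=18038617/223948800
Step 8: max=1542273241/388800000, min=1310424617149/335923200000, spread=883978523/13436928000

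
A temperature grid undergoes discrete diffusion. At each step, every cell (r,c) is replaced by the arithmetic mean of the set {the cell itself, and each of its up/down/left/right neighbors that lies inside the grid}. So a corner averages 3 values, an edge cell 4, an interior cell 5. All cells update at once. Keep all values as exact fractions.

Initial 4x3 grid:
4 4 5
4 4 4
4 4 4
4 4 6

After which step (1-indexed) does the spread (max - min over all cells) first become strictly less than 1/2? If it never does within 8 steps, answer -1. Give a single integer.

Answer: 3

Derivation:
Step 1: max=14/3, min=4, spread=2/3
Step 2: max=41/9, min=4, spread=5/9
Step 3: max=1901/432, min=971/240, spread=383/1080
  -> spread < 1/2 first at step 3
Step 4: max=14093/3240, min=29443/7200, spread=16873/64800
Step 5: max=3345631/777600, min=2130859/518400, spread=59737/311040
Step 6: max=199538639/46656000, min=128324641/31104000, spread=2820671/18662400
Step 7: max=11914570921/2799360000, min=2575650713/622080000, spread=25931417/223948800
Step 8: max=712575442739/167961600000, min=464853740801/111974400000, spread=1223586523/13436928000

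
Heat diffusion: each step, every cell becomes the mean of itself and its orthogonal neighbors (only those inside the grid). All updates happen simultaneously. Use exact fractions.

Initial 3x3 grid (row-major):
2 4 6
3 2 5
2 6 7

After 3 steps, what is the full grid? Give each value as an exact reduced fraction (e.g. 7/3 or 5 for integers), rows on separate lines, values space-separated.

Answer: 481/144 1811/480 107/24
9601/2880 1223/300 1103/240
799/216 12061/2880 233/48

Derivation:
After step 1:
  3 7/2 5
  9/4 4 5
  11/3 17/4 6
After step 2:
  35/12 31/8 9/2
  155/48 19/5 5
  61/18 215/48 61/12
After step 3:
  481/144 1811/480 107/24
  9601/2880 1223/300 1103/240
  799/216 12061/2880 233/48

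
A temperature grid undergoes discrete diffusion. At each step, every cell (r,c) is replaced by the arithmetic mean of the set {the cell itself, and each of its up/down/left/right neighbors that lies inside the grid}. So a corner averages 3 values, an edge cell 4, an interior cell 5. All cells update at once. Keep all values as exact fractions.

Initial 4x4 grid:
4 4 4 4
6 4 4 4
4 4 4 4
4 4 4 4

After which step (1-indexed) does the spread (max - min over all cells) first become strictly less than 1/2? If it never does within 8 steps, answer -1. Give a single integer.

Step 1: max=14/3, min=4, spread=2/3
Step 2: max=271/60, min=4, spread=31/60
Step 3: max=2371/540, min=4, spread=211/540
  -> spread < 1/2 first at step 3
Step 4: max=232843/54000, min=4, spread=16843/54000
Step 5: max=2082643/486000, min=18079/4500, spread=130111/486000
Step 6: max=61962367/14580000, min=1087159/270000, spread=3255781/14580000
Step 7: max=1849953691/437400000, min=1091107/270000, spread=82360351/437400000
Step 8: max=55239316891/13122000000, min=196906441/48600000, spread=2074577821/13122000000

Answer: 3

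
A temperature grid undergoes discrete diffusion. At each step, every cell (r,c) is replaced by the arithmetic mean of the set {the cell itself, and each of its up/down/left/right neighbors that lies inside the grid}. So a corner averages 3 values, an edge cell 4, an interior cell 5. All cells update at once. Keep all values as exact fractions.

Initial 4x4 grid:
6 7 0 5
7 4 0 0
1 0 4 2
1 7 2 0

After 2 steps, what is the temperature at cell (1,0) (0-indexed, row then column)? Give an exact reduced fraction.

Step 1: cell (1,0) = 9/2
Step 2: cell (1,0) = 1021/240
Full grid after step 2:
  185/36 1051/240 631/240 77/36
  1021/240 343/100 231/100 391/240
  259/80 263/100 223/100 371/240
  31/12 239/80 521/240 73/36

Answer: 1021/240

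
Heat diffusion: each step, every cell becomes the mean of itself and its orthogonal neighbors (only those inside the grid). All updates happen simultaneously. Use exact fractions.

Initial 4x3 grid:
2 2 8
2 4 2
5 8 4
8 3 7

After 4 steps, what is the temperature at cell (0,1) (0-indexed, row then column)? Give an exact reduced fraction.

Step 1: cell (0,1) = 4
Step 2: cell (0,1) = 17/5
Step 3: cell (0,1) = 367/100
Step 4: cell (0,1) = 22703/6000
Full grid after step 4:
  9841/2700 22703/6000 86203/21600
  146273/36000 83341/20000 312671/72000
  510379/108000 36331/7500 1042633/216000
  338069/64800 749077/144000 42143/8100

Answer: 22703/6000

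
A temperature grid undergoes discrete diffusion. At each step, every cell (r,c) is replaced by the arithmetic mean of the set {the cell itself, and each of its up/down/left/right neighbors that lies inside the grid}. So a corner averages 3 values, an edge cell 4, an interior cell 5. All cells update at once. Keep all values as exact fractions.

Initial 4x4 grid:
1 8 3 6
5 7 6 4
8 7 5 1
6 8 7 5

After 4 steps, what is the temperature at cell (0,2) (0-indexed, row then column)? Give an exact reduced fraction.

Answer: 34153/6750

Derivation:
Step 1: cell (0,2) = 23/4
Step 2: cell (0,2) = 119/24
Step 3: cell (0,2) = 4621/900
Step 4: cell (0,2) = 34153/6750
Full grid after step 4:
  352831/64800 72547/13500 34153/6750 157009/32400
  1255477/216000 1011241/180000 472057/90000 521083/108000
  1357301/216000 273071/45000 196369/36000 536419/108000
  26603/4050 1360571/216000 1221563/216000 332387/64800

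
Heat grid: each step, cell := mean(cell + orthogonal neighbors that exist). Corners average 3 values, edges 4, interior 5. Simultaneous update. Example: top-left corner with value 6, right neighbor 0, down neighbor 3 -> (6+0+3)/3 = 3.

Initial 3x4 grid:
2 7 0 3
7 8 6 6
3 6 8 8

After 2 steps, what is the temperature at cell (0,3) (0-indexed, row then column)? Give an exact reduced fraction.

Answer: 17/4

Derivation:
Step 1: cell (0,3) = 3
Step 2: cell (0,3) = 17/4
Full grid after step 2:
  175/36 1223/240 337/80 17/4
  337/60 279/50 583/100 1301/240
  199/36 1523/240 1571/240 241/36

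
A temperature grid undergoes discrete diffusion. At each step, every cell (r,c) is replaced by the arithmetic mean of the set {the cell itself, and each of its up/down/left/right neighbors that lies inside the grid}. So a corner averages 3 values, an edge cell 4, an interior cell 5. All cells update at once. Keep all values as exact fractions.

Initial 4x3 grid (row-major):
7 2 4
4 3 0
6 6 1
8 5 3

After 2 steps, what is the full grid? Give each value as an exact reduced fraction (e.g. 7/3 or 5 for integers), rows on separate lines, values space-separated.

After step 1:
  13/3 4 2
  5 3 2
  6 21/5 5/2
  19/3 11/2 3
After step 2:
  40/9 10/3 8/3
  55/12 91/25 19/8
  323/60 106/25 117/40
  107/18 571/120 11/3

Answer: 40/9 10/3 8/3
55/12 91/25 19/8
323/60 106/25 117/40
107/18 571/120 11/3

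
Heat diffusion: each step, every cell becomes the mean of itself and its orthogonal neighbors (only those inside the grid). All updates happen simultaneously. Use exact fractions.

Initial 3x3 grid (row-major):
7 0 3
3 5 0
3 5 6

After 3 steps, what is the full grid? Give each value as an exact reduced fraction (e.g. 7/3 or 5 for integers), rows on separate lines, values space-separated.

After step 1:
  10/3 15/4 1
  9/2 13/5 7/2
  11/3 19/4 11/3
After step 2:
  139/36 641/240 11/4
  141/40 191/50 323/120
  155/36 881/240 143/36
After step 3:
  7241/2160 47167/14400 649/240
  9307/2400 9827/3000 23821/7200
  8281/2160 56767/14400 7441/2160

Answer: 7241/2160 47167/14400 649/240
9307/2400 9827/3000 23821/7200
8281/2160 56767/14400 7441/2160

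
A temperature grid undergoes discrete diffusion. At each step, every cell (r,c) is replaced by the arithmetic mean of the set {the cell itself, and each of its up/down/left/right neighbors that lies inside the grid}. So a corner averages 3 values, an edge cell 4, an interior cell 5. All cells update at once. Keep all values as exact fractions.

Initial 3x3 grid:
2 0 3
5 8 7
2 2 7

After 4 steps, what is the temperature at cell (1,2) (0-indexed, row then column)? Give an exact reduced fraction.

Step 1: cell (1,2) = 25/4
Step 2: cell (1,2) = 1159/240
Step 3: cell (1,2) = 68873/14400
Step 4: cell (1,2) = 3873031/864000
Full grid after step 4:
  239159/64800 3348031/864000 276359/64800
  3301031/864000 84829/20000 3873031/864000
  22307/5400 3792281/864000 77021/16200

Answer: 3873031/864000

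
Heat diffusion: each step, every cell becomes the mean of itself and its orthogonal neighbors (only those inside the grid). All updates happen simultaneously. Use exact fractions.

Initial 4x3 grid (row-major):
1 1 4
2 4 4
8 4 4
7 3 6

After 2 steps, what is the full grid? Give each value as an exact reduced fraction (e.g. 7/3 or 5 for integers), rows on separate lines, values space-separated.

After step 1:
  4/3 5/2 3
  15/4 3 4
  21/4 23/5 9/2
  6 5 13/3
After step 2:
  91/36 59/24 19/6
  10/3 357/100 29/8
  49/10 447/100 523/120
  65/12 299/60 83/18

Answer: 91/36 59/24 19/6
10/3 357/100 29/8
49/10 447/100 523/120
65/12 299/60 83/18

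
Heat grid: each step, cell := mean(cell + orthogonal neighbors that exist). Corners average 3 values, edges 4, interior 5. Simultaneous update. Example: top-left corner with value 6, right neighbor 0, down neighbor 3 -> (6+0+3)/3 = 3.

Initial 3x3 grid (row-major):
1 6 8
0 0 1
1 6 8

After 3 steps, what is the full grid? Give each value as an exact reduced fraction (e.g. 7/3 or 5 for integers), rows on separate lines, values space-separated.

Answer: 5441/2160 46507/14400 359/90
16741/7200 19159/6000 19019/4800
5441/2160 46507/14400 359/90

Derivation:
After step 1:
  7/3 15/4 5
  1/2 13/5 17/4
  7/3 15/4 5
After step 2:
  79/36 821/240 13/3
  233/120 297/100 337/80
  79/36 821/240 13/3
After step 3:
  5441/2160 46507/14400 359/90
  16741/7200 19159/6000 19019/4800
  5441/2160 46507/14400 359/90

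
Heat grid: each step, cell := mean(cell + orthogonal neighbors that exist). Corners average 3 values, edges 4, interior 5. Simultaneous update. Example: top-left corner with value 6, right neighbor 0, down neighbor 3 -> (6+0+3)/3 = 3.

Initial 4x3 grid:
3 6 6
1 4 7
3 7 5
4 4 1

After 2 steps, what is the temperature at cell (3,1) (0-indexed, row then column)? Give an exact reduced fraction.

Step 1: cell (3,1) = 4
Step 2: cell (3,1) = 39/10
Full grid after step 2:
  65/18 233/48 199/36
  89/24 113/25 131/24
  443/120 447/100 553/120
  137/36 39/10 37/9

Answer: 39/10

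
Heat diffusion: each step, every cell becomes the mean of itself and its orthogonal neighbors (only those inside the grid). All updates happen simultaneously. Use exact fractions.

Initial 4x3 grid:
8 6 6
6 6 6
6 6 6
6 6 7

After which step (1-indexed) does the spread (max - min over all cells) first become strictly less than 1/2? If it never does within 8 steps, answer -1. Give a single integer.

Answer: 2

Derivation:
Step 1: max=20/3, min=6, spread=2/3
Step 2: max=59/9, min=97/16, spread=71/144
  -> spread < 1/2 first at step 2
Step 3: max=689/108, min=881/144, spread=113/432
Step 4: max=81977/12960, min=17683/2880, spread=4807/25920
Step 5: max=4883281/777600, min=63787853/10368000, spread=3967681/31104000
Step 6: max=291977639/46656000, min=574437923/93312000, spread=1903471/18662400
Step 7: max=17472160921/2799360000, min=34493356417/5598720000, spread=18038617/223948800
Step 8: max=1046622142739/167961600000, min=2071144822403/335923200000, spread=883978523/13436928000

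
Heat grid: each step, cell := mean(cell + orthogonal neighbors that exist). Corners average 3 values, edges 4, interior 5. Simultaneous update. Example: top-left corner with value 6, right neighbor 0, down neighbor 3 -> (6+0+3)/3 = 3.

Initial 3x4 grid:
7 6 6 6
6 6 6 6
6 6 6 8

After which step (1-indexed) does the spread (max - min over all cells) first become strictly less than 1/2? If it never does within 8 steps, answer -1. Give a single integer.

Answer: 2

Derivation:
Step 1: max=20/3, min=6, spread=2/3
Step 2: max=59/9, min=97/16, spread=71/144
  -> spread < 1/2 first at step 2
Step 3: max=689/108, min=881/144, spread=113/432
Step 4: max=81977/12960, min=17683/2880, spread=4807/25920
Step 5: max=4883281/777600, min=63787853/10368000, spread=3967681/31104000
Step 6: max=291977639/46656000, min=574437923/93312000, spread=1903471/18662400
Step 7: max=17472160921/2799360000, min=34493356417/5598720000, spread=18038617/223948800
Step 8: max=1046622142739/167961600000, min=2071144822403/335923200000, spread=883978523/13436928000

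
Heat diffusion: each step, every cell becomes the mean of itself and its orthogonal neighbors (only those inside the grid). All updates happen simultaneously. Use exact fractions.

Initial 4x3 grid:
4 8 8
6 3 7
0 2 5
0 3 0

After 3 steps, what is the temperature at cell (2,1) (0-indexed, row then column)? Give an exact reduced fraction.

Step 1: cell (2,1) = 13/5
Step 2: cell (2,1) = 291/100
Step 3: cell (2,1) = 18169/6000
Full grid after step 3:
  229/45 79391/14400 3253/540
  3167/800 27859/6000 36103/7200
  6391/2400 18169/6000 26173/7200
  661/360 31241/14400 2873/1080

Answer: 18169/6000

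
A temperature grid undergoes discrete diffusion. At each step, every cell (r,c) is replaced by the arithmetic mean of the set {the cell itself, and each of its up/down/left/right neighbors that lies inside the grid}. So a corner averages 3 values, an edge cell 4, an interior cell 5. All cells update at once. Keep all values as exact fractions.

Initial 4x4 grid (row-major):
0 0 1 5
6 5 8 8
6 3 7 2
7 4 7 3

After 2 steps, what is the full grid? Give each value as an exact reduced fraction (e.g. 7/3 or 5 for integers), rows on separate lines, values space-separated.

Answer: 31/12 57/20 58/15 167/36
323/80 419/100 497/100 1273/240
245/48 511/100 529/100 403/80
197/36 127/24 199/40 19/4

Derivation:
After step 1:
  2 3/2 7/2 14/3
  17/4 22/5 29/5 23/4
  11/2 5 27/5 5
  17/3 21/4 21/4 4
After step 2:
  31/12 57/20 58/15 167/36
  323/80 419/100 497/100 1273/240
  245/48 511/100 529/100 403/80
  197/36 127/24 199/40 19/4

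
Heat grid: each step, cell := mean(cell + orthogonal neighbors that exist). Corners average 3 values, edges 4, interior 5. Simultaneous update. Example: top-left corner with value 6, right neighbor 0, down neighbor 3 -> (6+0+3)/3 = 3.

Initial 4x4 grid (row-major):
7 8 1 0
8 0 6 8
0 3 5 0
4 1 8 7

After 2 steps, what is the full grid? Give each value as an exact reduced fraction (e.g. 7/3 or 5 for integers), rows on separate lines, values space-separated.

After step 1:
  23/3 4 15/4 3
  15/4 5 4 7/2
  15/4 9/5 22/5 5
  5/3 4 21/4 5
After step 2:
  185/36 245/48 59/16 41/12
  121/24 371/100 413/100 31/8
  329/120 379/100 409/100 179/40
  113/36 763/240 373/80 61/12

Answer: 185/36 245/48 59/16 41/12
121/24 371/100 413/100 31/8
329/120 379/100 409/100 179/40
113/36 763/240 373/80 61/12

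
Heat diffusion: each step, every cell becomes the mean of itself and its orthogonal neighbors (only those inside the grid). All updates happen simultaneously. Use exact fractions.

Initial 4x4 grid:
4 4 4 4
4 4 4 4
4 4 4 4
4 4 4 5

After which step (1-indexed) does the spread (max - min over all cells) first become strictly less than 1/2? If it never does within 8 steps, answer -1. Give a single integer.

Answer: 1

Derivation:
Step 1: max=13/3, min=4, spread=1/3
  -> spread < 1/2 first at step 1
Step 2: max=77/18, min=4, spread=5/18
Step 3: max=905/216, min=4, spread=41/216
Step 4: max=26963/6480, min=4, spread=1043/6480
Step 5: max=803153/194400, min=4, spread=25553/194400
Step 6: max=23999459/5832000, min=72079/18000, spread=645863/5832000
Step 7: max=717481691/174960000, min=480971/120000, spread=16225973/174960000
Step 8: max=21472677983/5248800000, min=216701/54000, spread=409340783/5248800000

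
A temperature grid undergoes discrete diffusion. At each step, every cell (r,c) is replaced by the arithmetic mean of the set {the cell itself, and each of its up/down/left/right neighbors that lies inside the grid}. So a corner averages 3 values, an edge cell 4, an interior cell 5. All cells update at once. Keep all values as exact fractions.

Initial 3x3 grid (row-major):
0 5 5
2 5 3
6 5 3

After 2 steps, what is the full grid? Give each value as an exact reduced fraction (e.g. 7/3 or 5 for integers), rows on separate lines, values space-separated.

After step 1:
  7/3 15/4 13/3
  13/4 4 4
  13/3 19/4 11/3
After step 2:
  28/9 173/48 145/36
  167/48 79/20 4
  37/9 67/16 149/36

Answer: 28/9 173/48 145/36
167/48 79/20 4
37/9 67/16 149/36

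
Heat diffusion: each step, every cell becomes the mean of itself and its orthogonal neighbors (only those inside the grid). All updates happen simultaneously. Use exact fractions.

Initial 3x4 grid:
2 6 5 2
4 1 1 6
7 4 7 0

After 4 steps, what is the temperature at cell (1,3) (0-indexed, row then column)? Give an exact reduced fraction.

Answer: 3104071/864000

Derivation:
Step 1: cell (1,3) = 9/4
Step 2: cell (1,3) = 179/48
Step 3: cell (1,3) = 48509/14400
Step 4: cell (1,3) = 3104071/864000
Full grid after step 4:
  81889/21600 3649/1000 196391/54000 453319/129600
  556621/144000 38229/10000 1285319/360000 3104071/864000
  43607/10800 92701/24000 810689/216000 458569/129600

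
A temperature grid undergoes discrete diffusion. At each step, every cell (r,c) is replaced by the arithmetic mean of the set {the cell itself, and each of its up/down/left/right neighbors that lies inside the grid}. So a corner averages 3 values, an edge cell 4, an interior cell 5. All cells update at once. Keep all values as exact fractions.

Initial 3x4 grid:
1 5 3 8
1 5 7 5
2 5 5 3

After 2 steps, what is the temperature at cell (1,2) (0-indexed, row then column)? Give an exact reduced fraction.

Answer: 261/50

Derivation:
Step 1: cell (1,2) = 5
Step 2: cell (1,2) = 261/50
Full grid after step 2:
  97/36 971/240 235/48 101/18
  237/80 98/25 261/50 245/48
  55/18 991/240 223/48 181/36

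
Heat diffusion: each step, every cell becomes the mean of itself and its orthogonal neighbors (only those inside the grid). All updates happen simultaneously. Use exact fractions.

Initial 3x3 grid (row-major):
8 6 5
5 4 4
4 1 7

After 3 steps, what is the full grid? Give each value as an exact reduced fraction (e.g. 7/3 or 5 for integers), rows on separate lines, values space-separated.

Answer: 142/27 15191/2880 721/144
14041/2880 347/75 1133/240
1837/432 3089/720 38/9

Derivation:
After step 1:
  19/3 23/4 5
  21/4 4 5
  10/3 4 4
After step 2:
  52/9 253/48 21/4
  227/48 24/5 9/2
  151/36 23/6 13/3
After step 3:
  142/27 15191/2880 721/144
  14041/2880 347/75 1133/240
  1837/432 3089/720 38/9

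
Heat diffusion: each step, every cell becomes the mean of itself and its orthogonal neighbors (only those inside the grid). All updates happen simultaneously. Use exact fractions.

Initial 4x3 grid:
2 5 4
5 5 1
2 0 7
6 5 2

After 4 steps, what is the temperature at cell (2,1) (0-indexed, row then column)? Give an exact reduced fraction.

Step 1: cell (2,1) = 19/5
Step 2: cell (2,1) = 16/5
Step 3: cell (2,1) = 1479/400
Step 4: cell (2,1) = 84979/24000
Full grid after step 4:
  593/160 78323/21600 47773/12960
  5733/1600 32989/9000 153541/43200
  158563/43200 84979/24000 157613/43200
  93833/25920 213349/57600 93193/25920

Answer: 84979/24000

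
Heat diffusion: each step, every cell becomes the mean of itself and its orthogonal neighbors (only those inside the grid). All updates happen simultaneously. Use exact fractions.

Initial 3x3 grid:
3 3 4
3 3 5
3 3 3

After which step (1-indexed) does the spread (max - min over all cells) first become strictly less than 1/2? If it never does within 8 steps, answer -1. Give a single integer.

Answer: 3

Derivation:
Step 1: max=4, min=3, spread=1
Step 2: max=889/240, min=3, spread=169/240
Step 3: max=647/180, min=3739/1200, spread=1723/3600
  -> spread < 1/2 first at step 3
Step 4: max=12583/3600, min=17087/5400, spread=143/432
Step 5: max=2238103/648000, min=38657/12000, spread=1205/5184
Step 6: max=132727741/38880000, min=63191683/19440000, spread=10151/62208
Step 7: max=879058903/259200000, min=3822144751/1166400000, spread=85517/746496
Step 8: max=472148072069/139968000000, min=76815222949/23328000000, spread=720431/8957952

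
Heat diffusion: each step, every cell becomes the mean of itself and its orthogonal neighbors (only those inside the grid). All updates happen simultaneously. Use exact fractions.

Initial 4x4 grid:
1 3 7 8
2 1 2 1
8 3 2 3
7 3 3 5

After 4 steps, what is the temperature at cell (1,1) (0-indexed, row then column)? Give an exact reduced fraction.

Step 1: cell (1,1) = 11/5
Step 2: cell (1,1) = 71/25
Step 3: cell (1,1) = 389/125
Step 4: cell (1,1) = 1631/500
Full grid after step 4:
  16711/5400 19313/6000 191453/54000 245579/64800
  29747/9000 1631/500 609773/180000 764717/216000
  457/120 42767/12000 300083/90000 716797/216000
  29903/7200 55667/14400 748957/216000 106583/32400

Answer: 1631/500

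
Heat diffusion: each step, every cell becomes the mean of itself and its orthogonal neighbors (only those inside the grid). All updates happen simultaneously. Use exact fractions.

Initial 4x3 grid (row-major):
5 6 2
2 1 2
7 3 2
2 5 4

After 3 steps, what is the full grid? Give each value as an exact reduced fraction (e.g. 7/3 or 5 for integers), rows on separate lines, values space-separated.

Answer: 7883/2160 23929/7200 811/270
25949/7200 19267/6000 10387/3600
26269/7200 20387/6000 5461/1800
8371/2160 25709/7200 1819/540

Derivation:
After step 1:
  13/3 7/2 10/3
  15/4 14/5 7/4
  7/2 18/5 11/4
  14/3 7/2 11/3
After step 2:
  139/36 419/120 103/36
  863/240 77/25 319/120
  931/240 323/100 353/120
  35/9 463/120 119/36
After step 3:
  7883/2160 23929/7200 811/270
  25949/7200 19267/6000 10387/3600
  26269/7200 20387/6000 5461/1800
  8371/2160 25709/7200 1819/540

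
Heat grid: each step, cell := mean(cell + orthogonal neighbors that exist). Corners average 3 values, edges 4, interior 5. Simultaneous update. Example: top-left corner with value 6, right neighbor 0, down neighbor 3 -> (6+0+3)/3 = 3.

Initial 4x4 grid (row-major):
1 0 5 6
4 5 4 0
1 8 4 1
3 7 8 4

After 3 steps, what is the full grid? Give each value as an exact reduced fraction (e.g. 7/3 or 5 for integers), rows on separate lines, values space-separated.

After step 1:
  5/3 11/4 15/4 11/3
  11/4 21/5 18/5 11/4
  4 5 5 9/4
  11/3 13/2 23/4 13/3
After step 2:
  43/18 371/120 413/120 61/18
  757/240 183/50 193/50 46/15
  185/48 247/50 108/25 43/12
  85/18 251/48 259/48 37/9
After step 3:
  6217/2160 2831/900 3101/900 3563/1080
  23503/7200 22447/6000 11009/3000 12509/3600
  30007/7200 6601/1500 26519/6000 13573/3600
  497/108 36517/7200 34301/7200 1885/432

Answer: 6217/2160 2831/900 3101/900 3563/1080
23503/7200 22447/6000 11009/3000 12509/3600
30007/7200 6601/1500 26519/6000 13573/3600
497/108 36517/7200 34301/7200 1885/432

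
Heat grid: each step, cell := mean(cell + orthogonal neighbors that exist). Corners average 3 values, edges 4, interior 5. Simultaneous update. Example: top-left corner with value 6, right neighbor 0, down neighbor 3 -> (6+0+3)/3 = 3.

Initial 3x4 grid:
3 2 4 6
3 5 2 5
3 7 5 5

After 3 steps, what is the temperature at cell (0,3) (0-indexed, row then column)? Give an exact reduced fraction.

Step 1: cell (0,3) = 5
Step 2: cell (0,3) = 13/3
Step 3: cell (0,3) = 1567/360
Full grid after step 3:
  3659/1080 527/144 159/40 1567/360
  603/160 313/80 1729/400 2149/480
  8873/2160 1259/288 2173/480 1133/240

Answer: 1567/360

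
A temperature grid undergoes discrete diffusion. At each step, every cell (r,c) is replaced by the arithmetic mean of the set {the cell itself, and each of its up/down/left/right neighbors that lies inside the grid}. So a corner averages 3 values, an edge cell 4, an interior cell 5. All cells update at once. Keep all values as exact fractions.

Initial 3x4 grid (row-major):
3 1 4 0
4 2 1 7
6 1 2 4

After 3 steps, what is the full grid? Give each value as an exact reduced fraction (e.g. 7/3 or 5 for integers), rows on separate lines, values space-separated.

After step 1:
  8/3 5/2 3/2 11/3
  15/4 9/5 16/5 3
  11/3 11/4 2 13/3
After step 2:
  107/36 127/60 163/60 49/18
  713/240 14/5 23/10 71/20
  61/18 613/240 737/240 28/9
After step 3:
  5803/2160 1909/720 887/360 809/270
  1747/576 1529/600 231/80 701/240
  3209/1080 4253/1440 3973/1440 7007/2160

Answer: 5803/2160 1909/720 887/360 809/270
1747/576 1529/600 231/80 701/240
3209/1080 4253/1440 3973/1440 7007/2160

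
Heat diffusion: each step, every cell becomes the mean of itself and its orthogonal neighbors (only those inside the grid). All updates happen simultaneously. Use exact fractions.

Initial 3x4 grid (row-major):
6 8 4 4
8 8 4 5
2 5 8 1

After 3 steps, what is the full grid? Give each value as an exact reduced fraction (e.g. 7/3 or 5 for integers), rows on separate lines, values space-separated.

Answer: 6913/1080 22057/3600 4753/900 2567/540
11051/1800 35117/6000 10549/2000 3631/800
4147/720 4471/800 35899/7200 10063/2160

Derivation:
After step 1:
  22/3 13/2 5 13/3
  6 33/5 29/5 7/2
  5 23/4 9/2 14/3
After step 2:
  119/18 763/120 649/120 77/18
  187/30 613/100 127/25 183/40
  67/12 437/80 1243/240 38/9
After step 3:
  6913/1080 22057/3600 4753/900 2567/540
  11051/1800 35117/6000 10549/2000 3631/800
  4147/720 4471/800 35899/7200 10063/2160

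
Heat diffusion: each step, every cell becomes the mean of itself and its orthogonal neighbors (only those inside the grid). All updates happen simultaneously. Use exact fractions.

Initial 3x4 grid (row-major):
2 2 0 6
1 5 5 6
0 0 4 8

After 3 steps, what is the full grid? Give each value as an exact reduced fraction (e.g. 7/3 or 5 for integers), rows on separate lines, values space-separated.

Answer: 2183/1080 1171/450 1079/300 69/16
777/400 657/250 7701/2000 7653/1600
1993/1080 598/225 301/75 235/48

Derivation:
After step 1:
  5/3 9/4 13/4 4
  2 13/5 4 25/4
  1/3 9/4 17/4 6
After step 2:
  71/36 293/120 27/8 9/2
  33/20 131/50 407/100 81/16
  55/36 283/120 33/8 11/2
After step 3:
  2183/1080 1171/450 1079/300 69/16
  777/400 657/250 7701/2000 7653/1600
  1993/1080 598/225 301/75 235/48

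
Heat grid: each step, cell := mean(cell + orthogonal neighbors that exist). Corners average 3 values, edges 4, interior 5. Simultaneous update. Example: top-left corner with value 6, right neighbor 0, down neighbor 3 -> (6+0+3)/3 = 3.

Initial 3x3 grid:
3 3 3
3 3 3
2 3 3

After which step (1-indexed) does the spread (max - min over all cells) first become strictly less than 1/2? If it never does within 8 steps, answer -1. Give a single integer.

Step 1: max=3, min=8/3, spread=1/3
  -> spread < 1/2 first at step 1
Step 2: max=3, min=49/18, spread=5/18
Step 3: max=3, min=607/216, spread=41/216
Step 4: max=1069/360, min=36749/12960, spread=347/2592
Step 5: max=10643/3600, min=2225863/777600, spread=2921/31104
Step 6: max=1270517/432000, min=134139461/46656000, spread=24611/373248
Step 7: max=28503259/9720000, min=8079357967/2799360000, spread=207329/4478976
Step 8: max=1516398401/518400000, min=485854847549/167961600000, spread=1746635/53747712

Answer: 1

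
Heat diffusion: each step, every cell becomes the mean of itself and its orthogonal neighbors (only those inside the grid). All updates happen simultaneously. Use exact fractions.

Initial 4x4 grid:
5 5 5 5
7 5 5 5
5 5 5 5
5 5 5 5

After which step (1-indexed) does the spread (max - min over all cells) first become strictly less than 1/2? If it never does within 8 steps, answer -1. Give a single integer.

Answer: 3

Derivation:
Step 1: max=17/3, min=5, spread=2/3
Step 2: max=331/60, min=5, spread=31/60
Step 3: max=2911/540, min=5, spread=211/540
  -> spread < 1/2 first at step 3
Step 4: max=286843/54000, min=5, spread=16843/54000
Step 5: max=2568643/486000, min=22579/4500, spread=130111/486000
Step 6: max=76542367/14580000, min=1357159/270000, spread=3255781/14580000
Step 7: max=2287353691/437400000, min=1361107/270000, spread=82360351/437400000
Step 8: max=68361316891/13122000000, min=245506441/48600000, spread=2074577821/13122000000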